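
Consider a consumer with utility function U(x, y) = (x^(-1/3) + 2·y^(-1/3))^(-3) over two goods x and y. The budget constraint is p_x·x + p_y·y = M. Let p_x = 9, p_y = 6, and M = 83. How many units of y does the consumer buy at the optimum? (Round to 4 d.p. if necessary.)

y* = 8.3432

MU_x ∝ x^(-4/3), MU_y ∝ 2·y^(-4/3), so MRS = (1/2)·(y/x)^(4/3) = p_x/p_y.
Hence y/x = (2·p_x/p_y)^(1/(4/3)), i.e. raised to the 0.75 power.
With the ratio pinned down, the budget gives x* = M/(p_x + p_y·(y/x)) and y* = (y/x)·x*.
Numerically y/x = 2.279507, so x* = 83/(9 + 6·2.279507) = 3.6601 and y* = 2.279507·3.6601 = 8.3432.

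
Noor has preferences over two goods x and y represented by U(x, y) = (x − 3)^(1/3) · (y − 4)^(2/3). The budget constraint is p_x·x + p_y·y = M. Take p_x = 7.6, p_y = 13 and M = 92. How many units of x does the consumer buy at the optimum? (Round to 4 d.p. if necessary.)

Let x' = x−3, y' = y−4. MRS = (1/2)·y'/x' = p_x/p_y.
Substituting into the budget: x* = 3 + 1/3·(M − 3·p_x − 4·p_y)/p_x, and y* = 4 + 2/3·(…)/p_y.
Discretionary income = 92 − 3·7.6 − 4·13 = 17.2; x* = 3 + 1/3·17.2/7.6 = 3.7544.

x* = 3.7544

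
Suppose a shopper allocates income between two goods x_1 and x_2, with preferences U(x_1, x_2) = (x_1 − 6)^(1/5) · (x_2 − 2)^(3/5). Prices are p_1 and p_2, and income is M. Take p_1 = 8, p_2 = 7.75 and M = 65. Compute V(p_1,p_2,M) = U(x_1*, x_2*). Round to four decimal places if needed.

V = 0.1703

This is Cobb-Douglas in (x_1−6, x_2−2): tangency gives 0.2·p_2·(x_2−2) = 0.6·p_1·(x_1−6).
After buying the subsistence bundle (6, 2), a share 0.25 of the remaining income goes to x_1: x_1* = 6 + 0.25·(M − 6p_1 − 2p_2)/p_1.
Discretionary income = 65 − 6·8 − 2·7.75 = 1.5; x_1* = 6 + 0.25·1.5/8 = 6.0469; x_2* = 2 + 0.75·1.5/7.75 = 2.1452.
Utility at the optimum: U(6.0469, 2.1452) = 0.1703.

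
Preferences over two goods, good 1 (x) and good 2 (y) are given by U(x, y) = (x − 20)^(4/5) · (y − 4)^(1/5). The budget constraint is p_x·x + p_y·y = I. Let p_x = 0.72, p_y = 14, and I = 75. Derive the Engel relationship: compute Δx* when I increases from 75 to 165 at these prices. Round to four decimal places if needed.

Δx* = 100

This is Cobb-Douglas in (x−20, y−4): tangency gives 0.8·p_y·(y−4) = 0.2·p_x·(x−20).
Substituting into the budget: x* = 20 + 0.8·(I − 20·p_x − 4·p_y)/p_x, and y* = 4 + 0.2·(…)/p_y.
Discretionary income = 75 − 20·0.72 − 4·14 = 4.6; x* = 20 + 0.8·4.6/0.72 = 25.1111.
At I' = 165: x* = 125.1111. Change: 125.1111 − 25.1111 = 100.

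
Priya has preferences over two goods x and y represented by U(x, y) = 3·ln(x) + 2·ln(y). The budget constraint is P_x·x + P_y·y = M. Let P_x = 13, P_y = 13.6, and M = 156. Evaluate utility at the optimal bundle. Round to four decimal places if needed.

V = 8.9692

The MRS is (3/2)·y/x. Set MRS = P_x/P_y.
Rearranging, P_y·y = (2/3)·P_x·x. Substituting into the budget gives P_x·x·(1 + (2/3)) = M.
Demand: x*(P_x,P_y,M) = 0.6·M/P_x and y* = 0.4·M/P_y.
At P_x=13, P_y=13.6, M=156: x* = 0.6·156/13 = 7.2, y* = 4.5882.
Utility at the optimum: U(7.2, 4.5882) = 8.9692.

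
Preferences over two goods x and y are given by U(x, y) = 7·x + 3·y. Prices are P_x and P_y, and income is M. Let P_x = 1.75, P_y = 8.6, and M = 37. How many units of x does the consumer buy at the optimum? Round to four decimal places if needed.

Linear utility — the consumer picks whichever good has higher MU/price: 7/1.75 = 4 vs 3/8.6 = 0.3488.
x gives more utility per dollar, so spend all income on x: x* = M/P_x, y* = 0.
Numerically: x* = 21.1429, y* = 0.

x* = 21.1429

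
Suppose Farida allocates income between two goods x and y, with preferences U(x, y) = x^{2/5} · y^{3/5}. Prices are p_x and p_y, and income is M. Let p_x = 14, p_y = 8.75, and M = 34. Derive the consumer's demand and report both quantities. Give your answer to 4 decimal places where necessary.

The MRS is (2/3)·y/x. Set MRS = p_x/p_y.
Rearranging, p_y·y = (3/2)·p_x·x. Substituting into the budget gives p_x·x·(1 + (3/2)) = M.
Demand: x*(p_x,p_y,M) = 0.4·M/p_x and y* = 0.6·M/p_y.
At p_x=14, p_y=8.75, M=34: x* = 0.4·34/14 = 0.9714, y* = 2.3314.

x* = 0.9714, y* = 2.3314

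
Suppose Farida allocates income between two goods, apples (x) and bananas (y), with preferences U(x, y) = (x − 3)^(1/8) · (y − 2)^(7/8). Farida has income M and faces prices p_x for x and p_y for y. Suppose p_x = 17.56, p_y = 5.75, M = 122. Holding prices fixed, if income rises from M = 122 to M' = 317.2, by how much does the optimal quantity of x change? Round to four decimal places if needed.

Δx* = 1.3895

This is Cobb-Douglas in (x−3, y−2): tangency gives 0.125·p_y·(y−2) = 0.875·p_x·(x−3).
Substituting into the budget: x* = 3 + 0.125·(M − 3·p_x − 2·p_y)/p_x, and y* = 2 + 0.875·(…)/p_y.
Discretionary income = 122 − 3·17.56 − 2·5.75 = 57.82; x* = 3 + 0.125·57.82/17.56 = 3.4116.
At M' = 317.2: x* = 4.8011. Change: 4.8011 − 3.4116 = 1.3895.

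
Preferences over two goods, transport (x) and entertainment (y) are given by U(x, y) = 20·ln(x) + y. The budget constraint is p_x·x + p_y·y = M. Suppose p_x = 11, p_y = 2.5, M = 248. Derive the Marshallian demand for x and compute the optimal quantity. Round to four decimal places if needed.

x* = 4.5455

MU_x = 20/x, MU_y = 1. Tangency: 20/x = p_x/p_y.
So x*(p_x,p_y) = 20·p_y/p_x, independent of income; and y* = (M − 20·p_y)/p_y.
At the given prices: x* = 20·2.5/11 = 4.5455.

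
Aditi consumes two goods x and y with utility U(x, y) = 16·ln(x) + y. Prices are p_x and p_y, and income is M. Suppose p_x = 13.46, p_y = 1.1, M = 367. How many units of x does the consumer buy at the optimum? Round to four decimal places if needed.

x* = 1.3076

MU_x = 16/x, MU_y = 1. Tangency: 16/x = p_x/p_y.
So x*(p_x,p_y) = 16·p_y/p_x, independent of income; and y* = (M − 16·p_y)/p_y.
At the given prices: x* = 16·1.1/13.46 = 1.3076.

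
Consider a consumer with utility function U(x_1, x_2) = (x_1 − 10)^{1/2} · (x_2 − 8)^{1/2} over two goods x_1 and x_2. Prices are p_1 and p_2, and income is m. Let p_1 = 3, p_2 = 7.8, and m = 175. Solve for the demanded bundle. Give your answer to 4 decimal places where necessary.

MRS = (x_2−8)/(x_1−10). Tangency with p_1/p_2 gives x_2−8 = (p_1/p_2)·(x_1−10).
After buying the subsistence bundle (10, 8), a share 0.5 of the remaining income goes to x_1: x_1* = 10 + 0.5·(m − 10p_1 − 8p_2)/p_1.
Discretionary income = 175 − 10·3 − 8·7.8 = 82.6; x_1* = 10 + 0.5·82.6/3 = 23.7667; x_2* = 8 + 0.5·82.6/7.8 = 13.2949.

x_1* = 23.7667, x_2* = 13.2949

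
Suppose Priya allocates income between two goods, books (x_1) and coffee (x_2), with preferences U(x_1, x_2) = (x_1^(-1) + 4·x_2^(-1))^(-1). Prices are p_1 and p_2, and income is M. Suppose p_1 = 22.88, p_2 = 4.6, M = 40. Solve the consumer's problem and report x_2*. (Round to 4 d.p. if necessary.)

MRS = MU_x_1/MU_x_2 = (1/4)·(x_2/x_1)^(2). Set equal to p_1/p_2.
Hence x_2/x_1 = (4·p_1/p_2)^(1/(2)), i.e. raised to the 0.5 power.
Substitute x_2 = (x_2/x_1)·x_1 into the budget: x_1* = M/(p_1 + p_2·(x_2/x_1)).
Numerically x_2/x_1 = 4.460454, so x_1* = 40/(22.88 + 4.6·4.460454) = 0.9217 and x_2* = 4.460454·0.9217 = 4.1112.

x_2* = 4.1112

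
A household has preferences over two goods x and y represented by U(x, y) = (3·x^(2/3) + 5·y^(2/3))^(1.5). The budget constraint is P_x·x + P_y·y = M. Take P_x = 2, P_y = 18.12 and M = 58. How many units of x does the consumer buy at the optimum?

With the ratio pinned down, the budget gives x* = M/(P_x + P_y·(y/x)) and y* = (y/x)·x*.
Numerically y/x = 0.006225, so x* = 58/(2 + 18.12·0.006225) = 27.4517.

x* = 27.4517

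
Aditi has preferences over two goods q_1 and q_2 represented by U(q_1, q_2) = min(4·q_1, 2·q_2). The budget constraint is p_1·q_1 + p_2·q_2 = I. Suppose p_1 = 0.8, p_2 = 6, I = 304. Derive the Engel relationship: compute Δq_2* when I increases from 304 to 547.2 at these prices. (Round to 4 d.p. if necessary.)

Δq_2* = 38

With perfect complements, no substitution: consume in ratio q_1:q_2 = 2:4.
Budget: p_1·q_1 + p_2·2·q_1 = I, so (2·p_1 + 4·p_2)·q_1 = 2·I.
Demand: q_1*(p_1,p_2,I) = 2·I/(2·p_1 + 4·p_2), q_2* = 4·I/(2·p_1 + 4·p_2).
Here 2·0.8 + 4·6 = 25.6, giving q_2* = 47.5.
At I' = 547.2: q_2* = 85.5. Change: 85.5 − 47.5 = 38.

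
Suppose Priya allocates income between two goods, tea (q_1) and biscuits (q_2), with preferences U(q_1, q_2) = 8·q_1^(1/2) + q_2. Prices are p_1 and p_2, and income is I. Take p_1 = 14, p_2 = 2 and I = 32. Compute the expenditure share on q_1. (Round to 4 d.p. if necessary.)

share on q_1 = 0.1429

MU_q_1 = 4/√q_1, MU_q_2 = 1. Tangency: 4/√q_1 = p_1/p_2.
Thus q_1* = (4·p_2/p_1)² — independent of I — with the rest of income spent on q_2.
Plugging in: q_1* = (4·2/14)² = 0.3265, q_2* = 13.7143.
Expenditure on q_1: 14·0.3265 = 4.5714; share = 0.1429.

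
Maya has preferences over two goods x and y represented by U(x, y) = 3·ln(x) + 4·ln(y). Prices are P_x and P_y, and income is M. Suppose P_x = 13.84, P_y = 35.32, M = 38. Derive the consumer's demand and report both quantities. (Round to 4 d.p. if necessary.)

MU_x/MU_y = (3·y)/(4·x); tangency sets this equal to P_x/P_y.
So 3·P_y·y = 4·P_x·x; combined with the budget, a share 3/7 of income goes to x.
Demand: x*(P_x,P_y,M) = 3/7·M/P_x and y* = 4/7·M/P_y.
At P_x=13.84, P_y=35.32, M=38: x* = 3/7·38/13.84 = 1.1767, y* = 0.6148.

x* = 1.1767, y* = 0.6148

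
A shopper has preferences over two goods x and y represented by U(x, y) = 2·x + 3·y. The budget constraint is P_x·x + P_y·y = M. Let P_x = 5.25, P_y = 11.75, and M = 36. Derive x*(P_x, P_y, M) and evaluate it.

x* = 6.8571

Linear utility — the consumer picks whichever good has higher MU/price: 2/5.25 = 0.381 vs 3/11.75 = 0.2553.
x gives more utility per dollar, so spend all income on x: x* = M/P_x, y* = 0.
Numerically: x* = 6.8571, y* = 0.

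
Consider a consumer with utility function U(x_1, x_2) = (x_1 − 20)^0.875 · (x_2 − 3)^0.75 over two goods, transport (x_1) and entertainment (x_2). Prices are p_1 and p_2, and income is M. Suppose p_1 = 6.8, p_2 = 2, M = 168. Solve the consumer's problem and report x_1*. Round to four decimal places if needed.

x_1* = 22.0588

After buying the subsistence bundle (20, 3), a share 7/13 of the remaining income goes to x_1: x_1* = 20 + 7/13·(M − 20p_1 − 3p_2)/p_1.
Discretionary income = 168 − 20·6.8 − 3·2 = 26; x_1* = 20 + 7/13·26/6.8 = 22.0588.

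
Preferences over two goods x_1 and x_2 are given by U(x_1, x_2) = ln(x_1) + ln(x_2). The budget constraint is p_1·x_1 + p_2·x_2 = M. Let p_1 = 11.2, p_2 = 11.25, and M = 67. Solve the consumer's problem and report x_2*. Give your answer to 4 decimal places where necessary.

x_2* = 2.9778

MU_x_1/MU_x_2 = (x_2)/(x_1); tangency sets this equal to p_1/p_2.
So p_2·x_2 = p_1·x_1; combined with the budget, a share 0.5 of income goes to x_1.
Demand: x_1*(p_1,p_2,M) = 0.5·M/p_1 and x_2* = 0.5·M/p_2.
At p_1=11.2, p_2=11.25, M=67: x_2* = 0.5·67/11.25 = 2.9778.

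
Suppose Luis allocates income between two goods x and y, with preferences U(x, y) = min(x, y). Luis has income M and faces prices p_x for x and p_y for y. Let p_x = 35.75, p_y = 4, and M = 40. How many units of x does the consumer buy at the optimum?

Leontief preferences: the optimum is at the kink where x/1 = y/1, i.e. y = x.
Budget: p_x·x + p_y·x = M, so (p_x + p_y)·x = M.
Demand: x*(p_x,p_y,M) = M/(p_x + p_y), y* = M/(p_x + p_y).
Here 35.75 + 4 = 39.75, giving x* = 1.0063.

x* = 1.0063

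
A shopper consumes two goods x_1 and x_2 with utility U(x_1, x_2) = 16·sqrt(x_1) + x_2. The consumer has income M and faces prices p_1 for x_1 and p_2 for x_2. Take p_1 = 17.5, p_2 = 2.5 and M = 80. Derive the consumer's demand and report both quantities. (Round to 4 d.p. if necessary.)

x_1* = 1.3061, x_2* = 22.8571

Set MRS = p_1/p_2: 8·x_1^(−1/2) = p_1/p_2.
Solve: √x_1 = 8·p_2/p_1, so x_1*(p_1,p_2) = (8·p_2/p_1)², and x_2* = (M − p_1·x_1*)/p_2.
Plugging in: x_1* = (8·2.5/17.5)² = 1.3061, x_2* = 22.8571.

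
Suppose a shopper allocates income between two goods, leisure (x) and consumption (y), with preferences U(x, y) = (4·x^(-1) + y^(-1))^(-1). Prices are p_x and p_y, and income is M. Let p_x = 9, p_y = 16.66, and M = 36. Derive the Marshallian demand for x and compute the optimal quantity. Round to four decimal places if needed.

x* = 2.3806

With the ratio pinned down, the budget gives x* = M/(p_x + p_y·(y/x)) and y* = (y/x)·x*.
Numerically y/x = 0.367497, so x* = 36/(9 + 16.66·0.367497) = 2.3806.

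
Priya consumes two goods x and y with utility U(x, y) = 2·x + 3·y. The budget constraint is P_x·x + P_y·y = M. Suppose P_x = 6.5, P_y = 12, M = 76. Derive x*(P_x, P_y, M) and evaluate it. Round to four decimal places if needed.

x gives more utility per dollar, so spend all income on x: x* = M/P_x, y* = 0.
Numerically: x* = 11.6923, y* = 0.

x* = 11.6923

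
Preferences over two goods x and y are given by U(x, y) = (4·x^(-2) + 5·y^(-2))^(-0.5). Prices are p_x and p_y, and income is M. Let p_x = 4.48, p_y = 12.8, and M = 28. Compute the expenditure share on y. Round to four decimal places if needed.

From the CES first-order condition, (4/5)·(y/x)^(3) = p_x/p_y.
Hence y/x = ((5/4)·p_x/p_y)^(1/(3)), i.e. raised to the 1/3 power.
Substitute y = (y/x)·x into the budget: x* = M/(p_x + p_y·(y/x)).
Numerically y/x = 0.759147, so x* = 28/(4.48 + 12.8·0.759147) = 1.9722 and y* = 0.759147·1.9722 = 1.4972.
Expenditure on y: 12.8·1.4972 = 19.1644; share = 0.6844.

share on y = 0.6844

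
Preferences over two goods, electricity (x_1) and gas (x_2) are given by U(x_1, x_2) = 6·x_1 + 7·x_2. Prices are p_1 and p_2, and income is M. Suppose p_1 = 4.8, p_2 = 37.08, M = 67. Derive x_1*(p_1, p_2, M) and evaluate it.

Linear utility — the consumer picks whichever good has higher MU/price: 6/4.8 = 1.25 vs 7/37.08 = 0.1888.
x_1 gives more utility per dollar, so spend all income on x_1: x_1* = M/p_1, x_2* = 0.
Numerically: x_1* = 13.9583, x_2* = 0.

x_1* = 13.9583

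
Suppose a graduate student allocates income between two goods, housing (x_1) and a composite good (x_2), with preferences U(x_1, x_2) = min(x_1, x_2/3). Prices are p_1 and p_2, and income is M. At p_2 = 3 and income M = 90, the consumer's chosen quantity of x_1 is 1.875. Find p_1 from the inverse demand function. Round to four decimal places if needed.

With perfect complements, no substitution: consume in ratio x_1:x_2 = 1:3.
Budget: p_1·x_1 + p_2·3·x_1 = M, so (p_1 + 3·p_2)·x_1 = M.
Demand: x_1*(p_1,p_2,M) = M/(p_1 + 3·p_2), x_2* = 3·M/(p_1 + 3·p_2).
Set x_1* = 1.875 in the demand function and solve for p_1: p_1 = 39.

p_1 = 39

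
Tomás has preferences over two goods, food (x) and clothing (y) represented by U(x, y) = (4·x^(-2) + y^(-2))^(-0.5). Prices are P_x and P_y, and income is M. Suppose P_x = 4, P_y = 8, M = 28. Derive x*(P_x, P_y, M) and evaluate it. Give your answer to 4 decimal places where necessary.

x* = 3.5

MRS = MU_x/MU_y = 4·(y/x)^(3). Set equal to P_x/P_y.
Hence y/x = ((1/4)·P_x/P_y)^(1/(3)), i.e. raised to the 1/3 power.
Substitute y = (y/x)·x into the budget: x* = M/(P_x + P_y·(y/x)).
Numerically y/x = 0.5, so x* = 28/(4 + 8·0.5) = 3.5.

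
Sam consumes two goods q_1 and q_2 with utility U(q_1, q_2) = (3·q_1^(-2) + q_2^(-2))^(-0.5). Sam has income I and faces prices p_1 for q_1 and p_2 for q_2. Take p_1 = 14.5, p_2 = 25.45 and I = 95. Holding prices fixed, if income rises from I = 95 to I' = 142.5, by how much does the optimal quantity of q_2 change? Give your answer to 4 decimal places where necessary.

Δq_2* = 0.9373

MU_q_1 ∝ 3·q_1^(-3), MU_q_2 ∝ q_2^(-3), so MRS = 3·(q_2/q_1)^(3) = p_1/p_2.
Hence q_2/q_1 = ((1/3)·p_1/p_2)^(1/(3)), i.e. raised to the 1/3 power.
With the ratio pinned down, the budget gives q_1* = I/(p_1 + p_2·(q_2/q_1)) and q_2* = (q_2/q_1)·q_1*.
Numerically q_2/q_1 = 0.574804, so q_1* = 95/(14.5 + 25.45·0.574804) = 3.2614 and q_2* = 0.574804·3.2614 = 1.8747.
At I' = 142.5: q_2* = 2.812. Change: 2.812 − 1.8747 = 0.9373.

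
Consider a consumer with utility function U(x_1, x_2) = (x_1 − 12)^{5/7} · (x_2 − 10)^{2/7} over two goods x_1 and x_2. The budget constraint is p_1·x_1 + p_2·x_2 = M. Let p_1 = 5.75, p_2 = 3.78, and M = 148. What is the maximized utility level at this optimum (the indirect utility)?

V = 4.4407

Let x_1' = x_1−12, x_2' = x_2−10. MRS = (5/2)·x_2'/x_1' = p_1/p_2.
After buying the subsistence bundle (12, 10), a share 5/7 of the remaining income goes to x_1: x_1* = 12 + 5/7·(M − 12p_1 − 10p_2)/p_1.
Discretionary income = 148 − 12·5.75 − 10·3.78 = 41.2; x_1* = 12 + 5/7·41.2/5.75 = 17.118; x_2* = 10 + 2/7·41.2/3.78 = 13.1141.
Utility at the optimum: U(17.118, 13.1141) = 4.4407.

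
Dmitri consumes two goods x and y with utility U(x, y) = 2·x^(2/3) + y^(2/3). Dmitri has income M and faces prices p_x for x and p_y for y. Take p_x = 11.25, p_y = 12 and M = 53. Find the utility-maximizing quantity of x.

x* = 4.2448

MU_x ∝ 2·x^(-1/3), MU_y ∝ y^(-1/3), so MRS = 2·(y/x)^(1/3) = p_x/p_y.
Solve for the ratio: y/x = [(1/2)·p_x/p_y]^(3).
With the ratio pinned down, the budget gives x* = M/(p_x + p_y·(y/x)) and y* = (y/x)·x*.
Numerically y/x = 0.102997, so x* = 53/(11.25 + 12·0.102997) = 4.2448.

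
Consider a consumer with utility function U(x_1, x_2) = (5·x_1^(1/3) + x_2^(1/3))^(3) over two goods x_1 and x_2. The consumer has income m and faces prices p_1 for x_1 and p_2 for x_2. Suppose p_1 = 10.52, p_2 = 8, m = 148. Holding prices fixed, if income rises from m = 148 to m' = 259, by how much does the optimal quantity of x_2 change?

From the CES first-order condition, 5·(x_2/x_1)^(2/3) = p_1/p_2.
Hence x_2/x_1 = ((1/5)·p_1/p_2)^(1/(2/3)), i.e. raised to the 1.5 power.
With the ratio pinned down, the budget gives x_1* = m/(p_1 + p_2·(x_2/x_1)) and x_2* = (x_2/x_1)·x_1*.
Numerically x_2/x_1 = 0.134876, so x_1* = 148/(10.52 + 8·0.134876) = 12.7597 and x_2* = 0.134876·12.7597 = 1.721.
At m' = 259: x_2* = 3.0117. Change: 3.0117 − 1.721 = 1.2907.

Δx_2* = 1.2907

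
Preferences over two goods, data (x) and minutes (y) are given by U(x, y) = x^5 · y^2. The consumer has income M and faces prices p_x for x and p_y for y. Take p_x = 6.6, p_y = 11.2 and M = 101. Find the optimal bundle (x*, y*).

Demand: x*(p_x,p_y,M) = 5/7·M/p_x and y* = 2/7·M/p_y.
At p_x=6.6, p_y=11.2, M=101: x* = 5/7·101/6.6 = 10.9307, y* = 2.5765.

x* = 10.9307, y* = 2.5765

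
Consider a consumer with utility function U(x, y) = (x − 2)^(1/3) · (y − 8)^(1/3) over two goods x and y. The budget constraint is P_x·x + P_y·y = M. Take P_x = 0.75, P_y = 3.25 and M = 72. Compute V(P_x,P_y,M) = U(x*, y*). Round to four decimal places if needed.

V = 5.8781

Let x' = x−2, y' = y−8. MRS = y'/x' = P_x/P_y.
Substituting into the budget: x* = 2 + 0.5·(M − 2·P_x − 8·P_y)/P_x, and y* = 8 + 0.5·(…)/P_y.
Discretionary income = 72 − 2·0.75 − 8·3.25 = 44.5; x* = 2 + 0.5·44.5/0.75 = 31.6667; y* = 8 + 0.5·44.5/3.25 = 14.8462.
Utility at the optimum: U(31.6667, 14.8462) = 5.8781.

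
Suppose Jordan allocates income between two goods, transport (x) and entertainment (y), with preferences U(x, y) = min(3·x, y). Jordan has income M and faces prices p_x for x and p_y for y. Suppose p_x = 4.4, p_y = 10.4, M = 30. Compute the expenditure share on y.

share on y = 0.8764

Leontief preferences: the optimum is at the kink where x/1 = y/3, i.e. y = 3·x.
Budget: p_x·x + p_y·3·x = M, so (p_x + 3·p_y)·x = M.
Demand: x*(p_x,p_y,M) = M/(p_x + 3·p_y), y* = 3·M/(p_x + 3·p_y).
Here 4.4 + 3·10.4 = 35.6, giving x* = 0.8427 and y* = 2.5281.
Expenditure on y: 10.4·2.5281 = 26.2921; share = 0.8764.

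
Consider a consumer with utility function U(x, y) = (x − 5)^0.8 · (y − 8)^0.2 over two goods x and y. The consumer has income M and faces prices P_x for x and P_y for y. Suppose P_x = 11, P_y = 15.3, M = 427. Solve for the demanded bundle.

x* = 23.1527, y* = 11.2627

Let x' = x−5, y' = y−8. MRS = 4·y'/x' = P_x/P_y.
After buying the subsistence bundle (5, 8), a share 0.8 of the remaining income goes to x: x* = 5 + 0.8·(M − 5P_x − 8P_y)/P_x.
Discretionary income = 427 − 5·11 − 8·15.3 = 249.6; x* = 5 + 0.8·249.6/11 = 23.1527; y* = 8 + 0.2·249.6/15.3 = 11.2627.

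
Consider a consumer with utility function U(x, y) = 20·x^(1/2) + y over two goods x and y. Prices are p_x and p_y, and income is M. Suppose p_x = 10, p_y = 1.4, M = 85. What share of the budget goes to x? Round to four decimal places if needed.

share on x = 0.2306

Solve: √x = 10·p_y/p_x, so x*(p_x,p_y) = (10·p_y/p_x)², and y* = (M − p_x·x*)/p_y.
Plugging in: x* = (10·1.4/10)² = 1.96, y* = 46.7143.
Expenditure on x: 10·1.96 = 19.6; share = 0.2306.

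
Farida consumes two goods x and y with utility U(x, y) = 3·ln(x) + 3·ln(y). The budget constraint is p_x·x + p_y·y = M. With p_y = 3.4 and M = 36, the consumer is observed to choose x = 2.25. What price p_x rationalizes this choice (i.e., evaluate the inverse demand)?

p_x = 8

MU_x/MU_y = (3·y)/(3·x); tangency sets this equal to p_x/p_y.
So 3·p_y·y = 3·p_x·x; combined with the budget, a share 0.5 of income goes to x.
Demand: x*(p_x,p_y,M) = 0.5·M/p_x and y* = 0.5·M/p_y.
Set x* = 2.25 in the demand function and solve for p_x: p_x = 8.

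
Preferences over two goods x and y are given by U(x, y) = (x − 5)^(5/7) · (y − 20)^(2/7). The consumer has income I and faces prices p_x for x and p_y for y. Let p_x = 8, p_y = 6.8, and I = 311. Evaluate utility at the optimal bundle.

After buying the subsistence bundle (5, 20), a share 5/7 of the remaining income goes to x: x* = 5 + 5/7·(I − 5p_x − 20p_y)/p_x.
Discretionary income = 311 − 5·8 − 20·6.8 = 135; x* = 5 + 5/7·135/8 = 17.0536; y* = 20 + 2/7·135/6.8 = 25.6723.
Utility at the optimum: U(17.0536, 25.6723) = 9.7182.

V = 9.7182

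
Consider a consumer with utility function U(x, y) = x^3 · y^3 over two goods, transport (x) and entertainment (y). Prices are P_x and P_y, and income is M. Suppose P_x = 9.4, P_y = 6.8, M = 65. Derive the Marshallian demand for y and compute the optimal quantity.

Tangency: MRS = y/x = P_x/P_y.
So 3·P_y·y = 3·P_x·x; combined with the budget, a share 0.5 of income goes to x.
Demand: x*(P_x,P_y,M) = 0.5·M/P_x and y* = 0.5·M/P_y.
At P_x=9.4, P_y=6.8, M=65: y* = 0.5·65/6.8 = 4.7794.

y* = 4.7794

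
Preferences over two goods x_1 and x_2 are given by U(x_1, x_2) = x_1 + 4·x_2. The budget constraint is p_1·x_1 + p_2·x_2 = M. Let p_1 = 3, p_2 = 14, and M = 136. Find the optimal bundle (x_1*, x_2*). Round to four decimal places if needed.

x_1* = 45.3333, x_2* = 0

Linear utility — the consumer picks whichever good has higher MU/price: 1/3 = 0.3333 vs 4/14 = 0.2857.
x_1 gives more utility per dollar, so spend all income on x_1: x_1* = M/p_1, x_2* = 0.
Numerically: x_1* = 45.3333, x_2* = 0.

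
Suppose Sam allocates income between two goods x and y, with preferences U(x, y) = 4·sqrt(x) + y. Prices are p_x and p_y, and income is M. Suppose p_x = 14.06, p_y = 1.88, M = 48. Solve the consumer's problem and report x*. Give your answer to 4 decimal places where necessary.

Set MRS = p_x/p_y: 2·x^(−1/2) = p_x/p_y.
Solve: √x = 2·p_y/p_x, so x*(p_x,p_y) = (2·p_y/p_x)², and y* = (M − p_x·x*)/p_y.
Plugging in: x* = (2·1.88/14.06)² = 0.0715.

x* = 0.0715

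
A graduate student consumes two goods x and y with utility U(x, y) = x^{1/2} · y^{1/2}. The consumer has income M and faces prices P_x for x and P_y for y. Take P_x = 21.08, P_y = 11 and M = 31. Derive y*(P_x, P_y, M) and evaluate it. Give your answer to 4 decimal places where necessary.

Tangency: MRS = y/x = P_x/P_y.
Rearranging, P_y·y = P_x·x. Substituting into the budget gives P_x·x·(1 + 1) = M.
Demand: x*(P_x,P_y,M) = 0.5·M/P_x and y* = 0.5·M/P_y.
At P_x=21.08, P_y=11, M=31: y* = 0.5·31/11 = 1.4091.

y* = 1.4091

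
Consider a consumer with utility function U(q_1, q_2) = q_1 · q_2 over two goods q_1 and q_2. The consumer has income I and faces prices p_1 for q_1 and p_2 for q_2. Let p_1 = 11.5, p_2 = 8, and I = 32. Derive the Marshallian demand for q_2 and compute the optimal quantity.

Demand: q_1*(p_1,p_2,I) = 0.5·I/p_1 and q_2* = 0.5·I/p_2.
At p_1=11.5, p_2=8, I=32: q_2* = 0.5·32/8 = 2.

q_2* = 2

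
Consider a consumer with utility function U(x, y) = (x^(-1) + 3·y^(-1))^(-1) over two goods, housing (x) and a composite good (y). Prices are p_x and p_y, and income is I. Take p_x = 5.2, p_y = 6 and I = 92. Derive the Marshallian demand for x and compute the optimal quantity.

From the CES first-order condition, (1/3)·(y/x)^(2) = p_x/p_y.
Solve for the ratio: y/x = [3·p_x/p_y]^(0.5).
With the ratio pinned down, the budget gives x* = I/(p_x + p_y·(y/x)) and y* = (y/x)·x*.
Numerically y/x = 1.612452, so x* = 92/(5.2 + 6·1.612452) = 6.185.

x* = 6.185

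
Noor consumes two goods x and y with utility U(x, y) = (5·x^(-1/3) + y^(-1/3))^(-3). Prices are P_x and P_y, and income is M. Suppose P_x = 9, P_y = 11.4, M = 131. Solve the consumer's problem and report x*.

x* = 11.0497

Substitute y = (y/x)·x into the budget: x* = M/(P_x + P_y·(y/x)).
Numerically y/x = 0.250482, so x* = 131/(9 + 11.4·0.250482) = 11.0497.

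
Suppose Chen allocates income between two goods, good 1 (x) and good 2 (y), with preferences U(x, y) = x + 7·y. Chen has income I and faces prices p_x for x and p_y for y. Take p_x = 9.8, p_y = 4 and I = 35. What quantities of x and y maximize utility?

Perfect substitutes: compare marginal utility per dollar. 1/p_x vs 7/p_y → 0.102 vs 1.75.
y gives more utility per dollar, so spend all income on y: y* = I/p_y, x* = 0.
Numerically: x* = 0, y* = 8.75.

x* = 0, y* = 8.75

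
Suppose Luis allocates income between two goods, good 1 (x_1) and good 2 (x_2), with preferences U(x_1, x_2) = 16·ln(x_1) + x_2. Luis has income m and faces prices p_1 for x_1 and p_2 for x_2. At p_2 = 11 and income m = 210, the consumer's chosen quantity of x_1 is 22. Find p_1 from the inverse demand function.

MU_x_1 = 16/x_1, MU_x_2 = 1. Tangency: 16/x_1 = p_1/p_2.
So x_1*(p_1,p_2) = 16·p_2/p_1, independent of income; and x_2* = (m − 16·p_2)/p_2.
Set x_1* = 22 in the demand function and solve for p_1: p_1 = 8.

p_1 = 8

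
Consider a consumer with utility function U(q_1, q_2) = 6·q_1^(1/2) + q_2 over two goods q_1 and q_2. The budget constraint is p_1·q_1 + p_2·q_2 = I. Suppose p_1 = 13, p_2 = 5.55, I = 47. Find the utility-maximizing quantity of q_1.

q_1* = 1.6404

Utility is quasi-linear in q_2; the FOC for q_1 is 3/√q_1 = p_1/p_2.
Solve: √q_1 = 3·p_2/p_1, so q_1*(p_1,p_2) = (3·p_2/p_1)², and q_2* = (I − p_1·q_1*)/p_2.
Plugging in: q_1* = (3·5.55/13)² = 1.6404.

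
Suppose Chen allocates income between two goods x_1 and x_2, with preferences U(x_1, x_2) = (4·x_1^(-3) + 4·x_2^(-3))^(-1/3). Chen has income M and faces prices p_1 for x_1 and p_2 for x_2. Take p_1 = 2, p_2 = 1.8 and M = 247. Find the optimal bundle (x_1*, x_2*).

MU_x_1 ∝ 4·x_1^(-4), MU_x_2 ∝ 4·x_2^(-4), so MRS = (x_2/x_1)^(4) = p_1/p_2.
Solve for the ratio: x_2/x_1 = [p_1/p_2]^(0.25).
With the ratio pinned down, the budget gives x_1* = M/(p_1 + p_2·(x_2/x_1)) and x_2* = (x_2/x_1)·x_1*.
Numerically x_2/x_1 = 1.02669, so x_1* = 247/(2 + 1.8·1.02669) = 64.1885 and x_2* = 1.02669·64.1885 = 65.9017.

x_1* = 64.1885, x_2* = 65.9017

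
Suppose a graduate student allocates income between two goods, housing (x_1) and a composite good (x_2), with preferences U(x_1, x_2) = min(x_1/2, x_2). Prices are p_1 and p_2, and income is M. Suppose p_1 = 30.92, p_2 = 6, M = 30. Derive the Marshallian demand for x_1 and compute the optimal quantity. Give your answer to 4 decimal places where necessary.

x_1* = 0.8844

Demand: x_1*(p_1,p_2,M) = 2·M/(2·p_1 + p_2), x_2* = M/(2·p_1 + p_2).
Here 2·30.92 + 6 = 67.84, giving x_1* = 0.8844.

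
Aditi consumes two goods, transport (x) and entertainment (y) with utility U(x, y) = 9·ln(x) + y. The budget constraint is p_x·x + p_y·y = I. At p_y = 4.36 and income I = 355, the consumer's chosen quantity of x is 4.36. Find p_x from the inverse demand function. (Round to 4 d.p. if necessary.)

Set MRS = p_x/p_y: (9/x)/1 = p_x/p_y.
So x*(p_x,p_y) = 9·p_y/p_x, independent of income; and y* = (I − 9·p_y)/p_y.
Set x* = 4.36 in the demand function and solve for p_x: p_x = 9.

p_x = 9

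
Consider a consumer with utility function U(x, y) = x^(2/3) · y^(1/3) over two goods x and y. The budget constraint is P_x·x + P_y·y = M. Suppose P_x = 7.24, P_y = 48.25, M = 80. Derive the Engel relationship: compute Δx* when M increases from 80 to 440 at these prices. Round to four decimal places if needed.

Tangency: MRS = 2·y/x = P_x/P_y.
Rearranging, P_y·y = (1/2)·P_x·x. Substituting into the budget gives P_x·x·(1 + (1/2)) = M.
Demand: x*(P_x,P_y,M) = 2/3·M/P_x and y* = 1/3·M/P_y.
At P_x=7.24, P_y=48.25, M=80: x* = 2/3·80/7.24 = 7.3665.
At M' = 440: x* = 40.5157. Change: 40.5157 − 7.3665 = 33.1492.

Δx* = 33.1492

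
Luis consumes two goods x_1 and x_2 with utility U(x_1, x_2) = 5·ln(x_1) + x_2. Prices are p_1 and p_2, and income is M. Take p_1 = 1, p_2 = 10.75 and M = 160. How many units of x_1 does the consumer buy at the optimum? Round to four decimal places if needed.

x_1* = 53.75

MU_x_1 = 5/x_1, MU_x_2 = 1. Tangency: 5/x_1 = p_1/p_2.
So x_1*(p_1,p_2) = 5·p_2/p_1, independent of income; and x_2* = (M − 5·p_2)/p_2.
At the given prices: x_1* = 5·10.75/1 = 53.75.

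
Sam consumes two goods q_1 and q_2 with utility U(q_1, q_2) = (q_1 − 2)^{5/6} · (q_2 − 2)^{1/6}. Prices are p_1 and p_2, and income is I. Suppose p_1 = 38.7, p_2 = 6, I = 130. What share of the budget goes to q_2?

MRS = 5·(q_2−2)/(q_1−2). Tangency with p_1/p_2 gives q_2−2 = (1/5)·(p_1/p_2)·(q_1−2).
After buying the subsistence bundle (2, 2), a share 5/6 of the remaining income goes to q_1: q_1* = 2 + 5/6·(I − 2p_1 − 2p_2)/p_1.
Discretionary income = 130 − 2·38.7 − 2·6 = 40.6; q_1* = 2 + 5/6·40.6/38.7 = 2.8742; q_2* = 2 + 1/6·40.6/6 = 3.1278.
Expenditure on q_2: 6·3.1278 = 18.7667; share = 0.1444.

share on q_2 = 0.1444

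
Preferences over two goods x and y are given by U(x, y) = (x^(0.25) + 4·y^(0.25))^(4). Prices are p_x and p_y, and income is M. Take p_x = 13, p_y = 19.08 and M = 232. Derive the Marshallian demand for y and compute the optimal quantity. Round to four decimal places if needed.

MRS = MU_x/MU_y = (1/4)·(y/x)^(0.75). Set equal to p_x/p_y.
Solve for the ratio: y/x = [4·p_x/p_y]^(4/3).
With the ratio pinned down, the budget gives x* = M/(p_x + p_y·(y/x)) and y* = (y/x)·x*.
Numerically y/x = 3.806858, so x* = 232/(13 + 19.08·3.806858) = 2.7092 and y* = 3.806858·2.7092 = 10.3135.

y* = 10.3135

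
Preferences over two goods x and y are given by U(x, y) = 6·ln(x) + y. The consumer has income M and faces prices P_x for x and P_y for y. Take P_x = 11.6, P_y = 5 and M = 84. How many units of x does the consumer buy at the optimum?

So x*(P_x,P_y) = 6·P_y/P_x, independent of income; and y* = (M − 6·P_y)/P_y.
At the given prices: x* = 6·5/11.6 = 2.5862.

x* = 2.5862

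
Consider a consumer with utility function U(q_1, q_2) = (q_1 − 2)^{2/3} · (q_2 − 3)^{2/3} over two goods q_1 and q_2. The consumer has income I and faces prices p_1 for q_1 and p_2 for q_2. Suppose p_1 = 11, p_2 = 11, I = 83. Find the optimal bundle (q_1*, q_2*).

Let q_1' = q_1−2, q_2' = q_2−3. MRS = q_2'/q_1' = p_1/p_2.
After buying the subsistence bundle (2, 3), a share 0.5 of the remaining income goes to q_1: q_1* = 2 + 0.5·(I − 2p_1 − 3p_2)/p_1.
Discretionary income = 83 − 2·11 − 3·11 = 28; q_1* = 2 + 0.5·28/11 = 3.2727; q_2* = 3 + 0.5·28/11 = 4.2727.

q_1* = 3.2727, q_2* = 4.2727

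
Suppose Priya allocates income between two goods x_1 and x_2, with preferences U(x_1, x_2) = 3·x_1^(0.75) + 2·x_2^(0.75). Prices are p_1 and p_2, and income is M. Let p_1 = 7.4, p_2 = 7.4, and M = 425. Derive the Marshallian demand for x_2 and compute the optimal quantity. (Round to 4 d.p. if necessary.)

x_2* = 9.4734

From the CES first-order condition, (3/2)·(x_2/x_1)^(0.25) = p_1/p_2.
Hence x_2/x_1 = ((2/3)·p_1/p_2)^(1/(0.25)), i.e. raised to the 4 power.
With the ratio pinned down, the budget gives x_1* = M/(p_1 + p_2·(x_2/x_1)) and x_2* = (x_2/x_1)·x_1*.
Numerically x_2/x_1 = 0.197531, so x_1* = 425/(7.4 + 7.4·0.197531) = 47.959 and x_2* = 0.197531·47.959 = 9.4734.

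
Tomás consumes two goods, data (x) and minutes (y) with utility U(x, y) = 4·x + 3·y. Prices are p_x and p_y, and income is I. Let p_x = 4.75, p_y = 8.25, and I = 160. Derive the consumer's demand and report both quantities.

x* = 33.6842, y* = 0

Perfect substitutes: compare marginal utility per dollar. 4/p_x vs 3/p_y → 0.8421 vs 0.3636.
x gives more utility per dollar, so spend all income on x: x* = I/p_x, y* = 0.
Numerically: x* = 33.6842, y* = 0.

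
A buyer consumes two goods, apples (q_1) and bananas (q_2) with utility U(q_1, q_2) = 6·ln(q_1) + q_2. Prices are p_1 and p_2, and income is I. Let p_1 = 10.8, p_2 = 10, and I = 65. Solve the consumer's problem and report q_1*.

q_1* = 5.5556

Set MRS = p_1/p_2: (6/q_1)/1 = p_1/p_2.
So q_1*(p_1,p_2) = 6·p_2/p_1, independent of income; and q_2* = (I − 6·p_2)/p_2.
At the given prices: q_1* = 6·10/10.8 = 5.5556.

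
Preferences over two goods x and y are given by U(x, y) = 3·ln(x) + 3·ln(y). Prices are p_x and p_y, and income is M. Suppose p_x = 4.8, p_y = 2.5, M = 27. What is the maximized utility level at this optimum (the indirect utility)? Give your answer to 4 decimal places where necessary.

V = 8.1614

Demand: x*(p_x,p_y,M) = 0.5·M/p_x and y* = 0.5·M/p_y.
At p_x=4.8, p_y=2.5, M=27: x* = 0.5·27/4.8 = 2.8125, y* = 5.4.
Utility at the optimum: U(2.8125, 5.4) = 8.1614.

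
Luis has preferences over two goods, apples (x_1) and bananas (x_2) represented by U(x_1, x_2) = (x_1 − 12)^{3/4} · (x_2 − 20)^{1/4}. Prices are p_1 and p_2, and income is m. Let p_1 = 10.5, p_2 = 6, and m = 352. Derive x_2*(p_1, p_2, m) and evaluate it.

x_2* = 24.4167

Discretionary income = 352 − 12·10.5 − 20·6 = 106; x_2* = 20 + 0.25·106/6 = 24.4167.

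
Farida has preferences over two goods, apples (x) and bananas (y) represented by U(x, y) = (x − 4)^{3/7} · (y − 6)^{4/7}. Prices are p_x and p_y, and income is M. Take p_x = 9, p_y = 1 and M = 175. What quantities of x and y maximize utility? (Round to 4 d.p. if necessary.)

x* = 10.3333, y* = 82

Let x' = x−4, y' = y−6. MRS = (3/4)·y'/x' = p_x/p_y.
After buying the subsistence bundle (4, 6), a share 3/7 of the remaining income goes to x: x* = 4 + 3/7·(M − 4p_x − 6p_y)/p_x.
Discretionary income = 175 − 4·9 − 6·1 = 133; x* = 4 + 3/7·133/9 = 10.3333; y* = 6 + 4/7·133/1 = 82.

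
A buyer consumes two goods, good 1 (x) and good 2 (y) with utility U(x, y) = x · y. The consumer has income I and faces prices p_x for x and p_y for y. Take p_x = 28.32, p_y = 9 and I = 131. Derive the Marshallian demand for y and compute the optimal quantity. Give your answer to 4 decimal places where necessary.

Tangency: MRS = y/x = p_x/p_y.
So p_y·y = p_x·x; combined with the budget, a share 0.5 of income goes to x.
Demand: x*(p_x,p_y,I) = 0.5·I/p_x and y* = 0.5·I/p_y.
At p_x=28.32, p_y=9, I=131: y* = 0.5·131/9 = 7.2778.

y* = 7.2778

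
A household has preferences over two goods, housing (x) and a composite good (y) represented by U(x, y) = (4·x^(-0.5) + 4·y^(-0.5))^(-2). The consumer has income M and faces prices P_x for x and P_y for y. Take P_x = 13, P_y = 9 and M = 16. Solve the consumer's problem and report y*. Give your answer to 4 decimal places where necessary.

From the CES first-order condition, (y/x)^(1.5) = P_x/P_y.
Solve for the ratio: y/x = [P_x/P_y]^(2/3).
Substitute y = (y/x)·x into the budget: x* = M/(P_x + P_y·(y/x)).
Numerically y/x = 1.277813, so x* = 16/(13 + 9·1.277813) = 0.6531 and y* = 1.277813·0.6531 = 0.8345.

y* = 0.8345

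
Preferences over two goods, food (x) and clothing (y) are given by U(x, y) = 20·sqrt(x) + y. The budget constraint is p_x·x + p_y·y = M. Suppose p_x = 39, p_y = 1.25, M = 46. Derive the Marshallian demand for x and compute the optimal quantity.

x* = 0.1027

Set MRS = p_x/p_y: 10·x^(−1/2) = p_x/p_y.
Solve: √x = 10·p_y/p_x, so x*(p_x,p_y) = (10·p_y/p_x)², and y* = (M − p_x·x*)/p_y.
Plugging in: x* = (10·1.25/39)² = 0.1027.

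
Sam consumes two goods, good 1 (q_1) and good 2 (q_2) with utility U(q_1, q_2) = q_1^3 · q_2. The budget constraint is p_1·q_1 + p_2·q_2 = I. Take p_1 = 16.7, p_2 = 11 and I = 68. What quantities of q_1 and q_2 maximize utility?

q_1* = 3.0539, q_2* = 1.5455

At p_1=16.7, p_2=11, I=68: q_1* = 0.75·68/16.7 = 3.0539, q_2* = 1.5455.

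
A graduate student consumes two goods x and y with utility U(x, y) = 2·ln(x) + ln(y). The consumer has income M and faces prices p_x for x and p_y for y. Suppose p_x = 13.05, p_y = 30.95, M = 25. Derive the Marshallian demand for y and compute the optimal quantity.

The MRS is 2·y/x. Set MRS = p_x/p_y.
So 2·p_y·y = p_x·x; combined with the budget, a share 2/3 of income goes to x.
Demand: x*(p_x,p_y,M) = 2/3·M/p_x and y* = 1/3·M/p_y.
At p_x=13.05, p_y=30.95, M=25: y* = 1/3·25/30.95 = 0.2693.

y* = 0.2693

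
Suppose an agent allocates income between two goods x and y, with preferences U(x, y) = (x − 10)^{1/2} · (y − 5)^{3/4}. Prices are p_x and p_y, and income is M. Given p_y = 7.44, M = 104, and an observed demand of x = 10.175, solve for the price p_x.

MRS = (2/3)·(y−5)/(x−10). Tangency with p_x/p_y gives y−5 = (3/2)·(p_x/p_y)·(x−10).
After buying the subsistence bundle (10, 5), a share 0.4 of the remaining income goes to x: x* = 10 + 0.4·(M − 10p_x − 5p_y)/p_x.
Set x* = 10.175 in the demand function and solve for p_x: p_x = 6.4.

p_x = 6.4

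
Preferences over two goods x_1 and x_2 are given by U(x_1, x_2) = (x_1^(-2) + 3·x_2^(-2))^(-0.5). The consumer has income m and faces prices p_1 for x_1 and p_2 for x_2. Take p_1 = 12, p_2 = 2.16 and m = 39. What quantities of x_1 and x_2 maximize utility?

From the CES first-order condition, (1/3)·(x_2/x_1)^(3) = p_1/p_2.
Solve for the ratio: x_2/x_1 = [3·p_1/p_2]^(1/3).
Substitute x_2 = (x_2/x_1)·x_1 into the budget: x_1* = m/(p_1 + p_2·(x_2/x_1)).
Numerically x_2/x_1 = 2.554365, so x_1* = 39/(12 + 2.16·2.554365) = 2.2264 and x_2* = 2.554365·2.2264 = 5.6869.

x_1* = 2.2264, x_2* = 5.6869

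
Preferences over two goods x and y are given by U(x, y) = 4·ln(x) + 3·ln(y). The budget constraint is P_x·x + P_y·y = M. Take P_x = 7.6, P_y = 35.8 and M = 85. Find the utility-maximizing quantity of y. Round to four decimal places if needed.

y* = 1.0176

MU_x/MU_y = (4·y)/(3·x); tangency sets this equal to P_x/P_y.
So 4·P_y·y = 3·P_x·x; combined with the budget, a share 4/7 of income goes to x.
Demand: x*(P_x,P_y,M) = 4/7·M/P_x and y* = 3/7·M/P_y.
At P_x=7.6, P_y=35.8, M=85: y* = 3/7·85/35.8 = 1.0176.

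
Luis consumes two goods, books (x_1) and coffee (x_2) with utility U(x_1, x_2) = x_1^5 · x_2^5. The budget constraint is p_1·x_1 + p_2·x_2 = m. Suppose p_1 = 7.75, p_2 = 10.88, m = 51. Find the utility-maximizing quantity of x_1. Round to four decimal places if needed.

x_1* = 3.2903

Demand: x_1*(p_1,p_2,m) = 0.5·m/p_1 and x_2* = 0.5·m/p_2.
At p_1=7.75, p_2=10.88, m=51: x_1* = 0.5·51/7.75 = 3.2903.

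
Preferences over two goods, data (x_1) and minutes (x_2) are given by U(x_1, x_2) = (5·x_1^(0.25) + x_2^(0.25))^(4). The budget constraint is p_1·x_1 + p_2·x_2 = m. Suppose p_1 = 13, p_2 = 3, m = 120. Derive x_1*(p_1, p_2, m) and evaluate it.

x_1* = 7.7525

MRS = MU_x_1/MU_x_2 = 5·(x_2/x_1)^(0.75). Set equal to p_1/p_2.
Hence x_2/x_1 = ((1/5)·p_1/p_2)^(1/(0.75)), i.e. raised to the 4/3 power.
Substitute x_2 = (x_2/x_1)·x_1 into the budget: x_1* = m/(p_1 + p_2·(x_2/x_1)).
Numerically x_2/x_1 = 0.826297, so x_1* = 120/(13 + 3·0.826297) = 7.7525.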